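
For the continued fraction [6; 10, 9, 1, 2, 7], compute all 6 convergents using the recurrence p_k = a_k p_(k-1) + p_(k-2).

6/1, 61/10, 555/91, 616/101, 1787/293, 13125/2152

Using the convergent recurrence p_i = a_i*p_{i-1} + p_{i-2}, q_i = a_i*q_{i-1} + q_{i-2} with p_{-2}=0, p_{-1}=1, q_{-2}=1, q_{-1}=0:
  i=0: a_0=6, p_0 = 6*1 + 0 = 6, q_0 = 6*0 + 1 = 1.
  i=1: a_1=10, p_1 = 10*6 + 1 = 61, q_1 = 10*1 + 0 = 10.
  i=2: a_2=9, p_2 = 9*61 + 6 = 555, q_2 = 9*10 + 1 = 91.
  i=3: a_3=1, p_3 = 1*555 + 61 = 616, q_3 = 1*91 + 10 = 101.
  i=4: a_4=2, p_4 = 2*616 + 555 = 1787, q_4 = 2*101 + 91 = 293.
  i=5: a_5=7, p_5 = 7*1787 + 616 = 13125, q_5 = 7*293 + 101 = 2152.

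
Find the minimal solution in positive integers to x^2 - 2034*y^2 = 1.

First expand sqrt(2034) as a continued fraction. With x_i = (sqrt(2034) + m_i)/d_i and (m_0, d_0) = (0, 1): a_0 = floor(sqrt(2034)) = 45, since 45^2 = 2025 <= 2034 < 2116 = 46^2.
Iterate m_{i+1} = d_i*a_i - m_i, d_{i+1} = (2034 - m_{i+1}^2)/d_i, a_{i+1} = floor((a_0 + m_{i+1})/d_{i+1}):
  m_1 = 1*45 - 0 = 45, d_1 = (2034 - 45^2)/1 = 9/1 = 9, a_1 = floor((45 + 45)/9) = 10.
  m_2 = 9*10 - 45 = 45, d_2 = (2034 - 45^2)/9 = 9/9 = 1, a_2 = floor((45 + 45)/1) = 90.
  m_3 = 1*90 - 45 = 45, d_3 = (2034 - 45^2)/1 = 9/1 = 9: (m_3, d_3) = (m_1, d_1) = (45, 9), so from here the quotients repeat a_1, a_2; the period length is 2.
So sqrt(2034) = [45; (10, 90)] with period length k = 2.
k is even, so the fundamental solution of x^2 - 2034y^2 = 1 is (p_{k-1}, q_{k-1}) = (p_1, q_1); compute convergents through index 1.
Convergents (p_i = a_i*p_{i-1} + p_{i-2}, q_i = a_i*q_{i-1} + q_{i-2} with p_{-2}=0, p_{-1}=1, q_{-2}=1, q_{-1}=0):
  i=0: a_0=45, p_0 = 45*1 + 0 = 45, q_0 = 45*0 + 1 = 1.
  i=1: a_1=10, p_1 = 10*45 + 1 = 451, q_1 = 10*1 + 0 = 10.
Check: 451^2 - 2034*10^2 = 203401 - 203400 = 1, so (x, y) = (451, 10) solves the equation, and by the theorem it is the least positive solution.

(x, y) = (451, 10)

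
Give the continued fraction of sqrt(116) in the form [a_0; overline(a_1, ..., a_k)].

[10; overline(1, 3, 2, 1, 4, 1, 2, 3, 1, 20)]

Write x_i = (sqrt(116) + m_i)/d_i with (m_0, d_0) = (0, 1). a_0 = floor(sqrt(116)) = 10, since 10^2 = 100 <= 116 < 121 = 11^2.
Iterate m_{i+1} = d_i*a_i - m_i, d_{i+1} = (116 - m_{i+1}^2)/d_i, a_{i+1} = floor((a_0 + m_{i+1})/d_{i+1}):
  m_1 = 1*10 - 0 = 10, d_1 = (116 - 10^2)/1 = 16/1 = 16, a_1 = floor((10 + 10)/16) = 1.
  m_2 = 16*1 - 10 = 6, d_2 = (116 - 6^2)/16 = 80/16 = 5, a_2 = floor((10 + 6)/5) = 3.
  m_3 = 5*3 - 6 = 9, d_3 = (116 - 9^2)/5 = 35/5 = 7, a_3 = floor((10 + 9)/7) = 2.
  m_4 = 7*2 - 9 = 5, d_4 = (116 - 5^2)/7 = 91/7 = 13, a_4 = floor((10 + 5)/13) = 1.
  m_5 = 13*1 - 5 = 8, d_5 = (116 - 8^2)/13 = 52/13 = 4, a_5 = floor((10 + 8)/4) = 4.
  m_6 = 4*4 - 8 = 8, d_6 = (116 - 8^2)/4 = 52/4 = 13, a_6 = floor((10 + 8)/13) = 1.
  m_7 = 13*1 - 8 = 5, d_7 = (116 - 5^2)/13 = 91/13 = 7, a_7 = floor((10 + 5)/7) = 2.
  m_8 = 7*2 - 5 = 9, d_8 = (116 - 9^2)/7 = 35/7 = 5, a_8 = floor((10 + 9)/5) = 3.
  m_9 = 5*3 - 9 = 6, d_9 = (116 - 6^2)/5 = 80/5 = 16, a_9 = floor((10 + 6)/16) = 1.
  m_10 = 16*1 - 6 = 10, d_10 = (116 - 10^2)/16 = 16/16 = 1, a_10 = floor((10 + 10)/1) = 20.
  m_11 = 1*20 - 10 = 10, d_11 = (116 - 10^2)/1 = 16/1 = 16: (m_11, d_11) = (m_1, d_1) = (10, 16), so from here the quotients repeat a_1, ..., a_10; the period length is 10.
Hence the expansion of sqrt(116) is a_0 = 10 followed by the repeating block 1, 3, 2, 1, 4, 1, 2, 3, 1, 20 (period 10).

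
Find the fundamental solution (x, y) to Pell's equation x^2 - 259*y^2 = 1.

(x, y) = (847225, 52644)

First expand sqrt(259) as a continued fraction. With x_i = (sqrt(259) + m_i)/d_i and (m_0, d_0) = (0, 1): a_0 = floor(sqrt(259)) = 16, since 16^2 = 256 <= 259 < 289 = 17^2.
Iterate m_{i+1} = d_i*a_i - m_i, d_{i+1} = (259 - m_{i+1}^2)/d_i, a_{i+1} = floor((a_0 + m_{i+1})/d_{i+1}):
  m_1 = 1*16 - 0 = 16, d_1 = (259 - 16^2)/1 = 3/1 = 3, a_1 = floor((16 + 16)/3) = 10.
  m_2 = 3*10 - 16 = 14, d_2 = (259 - 14^2)/3 = 63/3 = 21, a_2 = floor((16 + 14)/21) = 1.
  m_3 = 21*1 - 14 = 7, d_3 = (259 - 7^2)/21 = 210/21 = 10, a_3 = floor((16 + 7)/10) = 2.
  m_4 = 10*2 - 7 = 13, d_4 = (259 - 13^2)/10 = 90/10 = 9, a_4 = floor((16 + 13)/9) = 3.
  m_5 = 9*3 - 13 = 14, d_5 = (259 - 14^2)/9 = 63/9 = 7, a_5 = floor((16 + 14)/7) = 4.
  m_6 = 7*4 - 14 = 14, d_6 = (259 - 14^2)/7 = 63/7 = 9, a_6 = floor((16 + 14)/9) = 3.
  m_7 = 9*3 - 14 = 13, d_7 = (259 - 13^2)/9 = 90/9 = 10, a_7 = floor((16 + 13)/10) = 2.
  m_8 = 10*2 - 13 = 7, d_8 = (259 - 7^2)/10 = 210/10 = 21, a_8 = floor((16 + 7)/21) = 1.
  m_9 = 21*1 - 7 = 14, d_9 = (259 - 14^2)/21 = 63/21 = 3, a_9 = floor((16 + 14)/3) = 10.
  m_10 = 3*10 - 14 = 16, d_10 = (259 - 16^2)/3 = 3/3 = 1, a_10 = floor((16 + 16)/1) = 32.
  m_11 = 1*32 - 16 = 16, d_11 = (259 - 16^2)/1 = 3/1 = 3: (m_11, d_11) = (m_1, d_1) = (16, 3), so from here the quotients repeat a_1, ..., a_10; the period length is 10.
So sqrt(259) = [16; (10, 1, 2, 3, 4, 3, 2, 1, 10, 32)] with period length k = 10.
k is even, so the fundamental solution of x^2 - 259y^2 = 1 is (p_{k-1}, q_{k-1}) = (p_9, q_9); compute convergents through index 9.
Convergents (p_i = a_i*p_{i-1} + p_{i-2}, q_i = a_i*q_{i-1} + q_{i-2} with p_{-2}=0, p_{-1}=1, q_{-2}=1, q_{-1}=0):
  i=0: a_0=16, p_0 = 16*1 + 0 = 16, q_0 = 16*0 + 1 = 1.
  i=1: a_1=10, p_1 = 10*16 + 1 = 161, q_1 = 10*1 + 0 = 10.
  i=2: a_2=1, p_2 = 1*161 + 16 = 177, q_2 = 1*10 + 1 = 11.
  i=3: a_3=2, p_3 = 2*177 + 161 = 515, q_3 = 2*11 + 10 = 32.
  i=4: a_4=3, p_4 = 3*515 + 177 = 1722, q_4 = 3*32 + 11 = 107.
  i=5: a_5=4, p_5 = 4*1722 + 515 = 7403, q_5 = 4*107 + 32 = 460.
  i=6: a_6=3, p_6 = 3*7403 + 1722 = 23931, q_6 = 3*460 + 107 = 1487.
  i=7: a_7=2, p_7 = 2*23931 + 7403 = 55265, q_7 = 2*1487 + 460 = 3434.
  i=8: a_8=1, p_8 = 1*55265 + 23931 = 79196, q_8 = 1*3434 + 1487 = 4921.
  i=9: a_9=10, p_9 = 10*79196 + 55265 = 847225, q_9 = 10*4921 + 3434 = 52644.
Check: 847225^2 - 259*52644^2 = 717790200625 - 717790200624 = 1, so (x, y) = (847225, 52644) solves the equation, and by the theorem it is the least positive solution.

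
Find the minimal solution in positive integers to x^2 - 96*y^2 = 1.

First expand sqrt(96) as a continued fraction. With x_i = (sqrt(96) + m_i)/d_i and (m_0, d_0) = (0, 1): a_0 = floor(sqrt(96)) = 9, since 9^2 = 81 <= 96 < 100 = 10^2.
Iterate m_{i+1} = d_i*a_i - m_i, d_{i+1} = (96 - m_{i+1}^2)/d_i, a_{i+1} = floor((a_0 + m_{i+1})/d_{i+1}):
  m_1 = 1*9 - 0 = 9, d_1 = (96 - 9^2)/1 = 15/1 = 15, a_1 = floor((9 + 9)/15) = 1.
  m_2 = 15*1 - 9 = 6, d_2 = (96 - 6^2)/15 = 60/15 = 4, a_2 = floor((9 + 6)/4) = 3.
  m_3 = 4*3 - 6 = 6, d_3 = (96 - 6^2)/4 = 60/4 = 15, a_3 = floor((9 + 6)/15) = 1.
  m_4 = 15*1 - 6 = 9, d_4 = (96 - 9^2)/15 = 15/15 = 1, a_4 = floor((9 + 9)/1) = 18.
  m_5 = 1*18 - 9 = 9, d_5 = (96 - 9^2)/1 = 15/1 = 15: (m_5, d_5) = (m_1, d_1) = (9, 15), so from here the quotients repeat a_1, ..., a_4; the period length is 4.
So sqrt(96) = [9; (1, 3, 1, 18)] with period length k = 4.
k is even, so the fundamental solution of x^2 - 96y^2 = 1 is (p_{k-1}, q_{k-1}) = (p_3, q_3); compute convergents through index 3.
Convergents (p_i = a_i*p_{i-1} + p_{i-2}, q_i = a_i*q_{i-1} + q_{i-2} with p_{-2}=0, p_{-1}=1, q_{-2}=1, q_{-1}=0):
  i=0: a_0=9, p_0 = 9*1 + 0 = 9, q_0 = 9*0 + 1 = 1.
  i=1: a_1=1, p_1 = 1*9 + 1 = 10, q_1 = 1*1 + 0 = 1.
  i=2: a_2=3, p_2 = 3*10 + 9 = 39, q_2 = 3*1 + 1 = 4.
  i=3: a_3=1, p_3 = 1*39 + 10 = 49, q_3 = 1*4 + 1 = 5.
Check: 49^2 - 96*5^2 = 2401 - 2400 = 1, so (x, y) = (49, 5) solves the equation, and by the theorem it is the least positive solution.

(x, y) = (49, 5)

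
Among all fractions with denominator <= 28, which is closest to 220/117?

47/25

Expand x = 220/117 as a continued fraction with the Euclidean algorithm:
  220 = 1*117 + 103, so a_0 = 1.
  117 = 1*103 + 14, so a_1 = 1.
  103 = 7*14 + 5, so a_2 = 7.
  14 = 2*5 + 4, so a_3 = 2.
  5 = 1*4 + 1, so a_4 = 1.
  4 = 4*1 + 0, so a_5 = 4.
so x = [1; 1, 7, 2, 1, 4].
Convergents (p_i = a_i*p_{i-1} + p_{i-2}, q_i = a_i*q_{i-1} + q_{i-2} with p_{-2}=0, p_{-1}=1, q_{-2}=1, q_{-1}=0), until the denominator exceeds 28:
  i=0: a_0=1, p_0 = 1*1 + 0 = 1, q_0 = 1*0 + 1 = 1.
  i=1: a_1=1, p_1 = 1*1 + 1 = 2, q_1 = 1*1 + 0 = 1.
  i=2: a_2=7, p_2 = 7*2 + 1 = 15, q_2 = 7*1 + 1 = 8.
  i=3: a_3=2, p_3 = 2*15 + 2 = 32, q_3 = 2*8 + 1 = 17.
  i=4: a_4=1, p_4 = 1*32 + 15 = 47, q_4 = 1*17 + 8 = 25.
  i=5: a_5=4, p_5 = 4*47 + 32 = 220, q_5 = 4*25 + 17 = 117.
q_5 = 117 > 28, so the last convergent with denominator <= 28 is p_4/q_4 = 47/25.
The closest fraction with denominator <= 28 is either p_4/q_4 or the intermediate fraction (k*p_4 + p_3)/(k*q_4 + q_3) with the largest k >= 1 whose denominator stays <= 28; these approach x as k grows, and every other convergent or intermediate fraction in range is farther away.
Largest k: floor((28 - q_3)/q_4) = floor((28 - 17)/25) = 0.
Since k = 0, no intermediate fraction beyond p_4/q_4 has denominator <= 28, so the convergent 47/25 is the closest (its error is |220*25 - 47*117|/(117*25) = 1/2925).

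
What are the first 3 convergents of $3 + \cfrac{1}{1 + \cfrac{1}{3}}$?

3/1, 4/1, 15/4

Using the convergent recurrence p_i = a_i*p_{i-1} + p_{i-2}, q_i = a_i*q_{i-1} + q_{i-2} with p_{-2}=0, p_{-1}=1, q_{-2}=1, q_{-1}=0:
  i=0: a_0=3, p_0 = 3*1 + 0 = 3, q_0 = 3*0 + 1 = 1.
  i=1: a_1=1, p_1 = 1*3 + 1 = 4, q_1 = 1*1 + 0 = 1.
  i=2: a_2=3, p_2 = 3*4 + 3 = 15, q_2 = 3*1 + 1 = 4.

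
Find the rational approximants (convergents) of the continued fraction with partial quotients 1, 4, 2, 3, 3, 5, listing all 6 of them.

Using the convergent recurrence p_i = a_i*p_{i-1} + p_{i-2}, q_i = a_i*q_{i-1} + q_{i-2} with p_{-2}=0, p_{-1}=1, q_{-2}=1, q_{-1}=0:
  i=0: a_0=1, p_0 = 1*1 + 0 = 1, q_0 = 1*0 + 1 = 1.
  i=1: a_1=4, p_1 = 4*1 + 1 = 5, q_1 = 4*1 + 0 = 4.
  i=2: a_2=2, p_2 = 2*5 + 1 = 11, q_2 = 2*4 + 1 = 9.
  i=3: a_3=3, p_3 = 3*11 + 5 = 38, q_3 = 3*9 + 4 = 31.
  i=4: a_4=3, p_4 = 3*38 + 11 = 125, q_4 = 3*31 + 9 = 102.
  i=5: a_5=5, p_5 = 5*125 + 38 = 663, q_5 = 5*102 + 31 = 541.

1/1, 5/4, 11/9, 38/31, 125/102, 663/541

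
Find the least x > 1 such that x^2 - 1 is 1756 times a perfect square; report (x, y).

(x, y) = (387199, 9240)

First expand sqrt(1756) as a continued fraction. With x_i = (sqrt(1756) + m_i)/d_i and (m_0, d_0) = (0, 1): a_0 = floor(sqrt(1756)) = 41, since 41^2 = 1681 <= 1756 < 1764 = 42^2.
Iterate m_{i+1} = d_i*a_i - m_i, d_{i+1} = (1756 - m_{i+1}^2)/d_i, a_{i+1} = floor((a_0 + m_{i+1})/d_{i+1}):
  m_1 = 1*41 - 0 = 41, d_1 = (1756 - 41^2)/1 = 75/1 = 75, a_1 = floor((41 + 41)/75) = 1.
  m_2 = 75*1 - 41 = 34, d_2 = (1756 - 34^2)/75 = 600/75 = 8, a_2 = floor((41 + 34)/8) = 9.
  m_3 = 8*9 - 34 = 38, d_3 = (1756 - 38^2)/8 = 312/8 = 39, a_3 = floor((41 + 38)/39) = 2.
  m_4 = 39*2 - 38 = 40, d_4 = (1756 - 40^2)/39 = 156/39 = 4, a_4 = floor((41 + 40)/4) = 20.
  m_5 = 4*20 - 40 = 40, d_5 = (1756 - 40^2)/4 = 156/4 = 39, a_5 = floor((41 + 40)/39) = 2.
  m_6 = 39*2 - 40 = 38, d_6 = (1756 - 38^2)/39 = 312/39 = 8, a_6 = floor((41 + 38)/8) = 9.
  m_7 = 8*9 - 38 = 34, d_7 = (1756 - 34^2)/8 = 600/8 = 75, a_7 = floor((41 + 34)/75) = 1.
  m_8 = 75*1 - 34 = 41, d_8 = (1756 - 41^2)/75 = 75/75 = 1, a_8 = floor((41 + 41)/1) = 82.
  m_9 = 1*82 - 41 = 41, d_9 = (1756 - 41^2)/1 = 75/1 = 75: (m_9, d_9) = (m_1, d_1) = (41, 75), so from here the quotients repeat a_1, ..., a_8; the period length is 8.
So sqrt(1756) = [41; (1, 9, 2, 20, 2, 9, 1, 82)] with period length k = 8.
k is even, so the fundamental solution of x^2 - 1756y^2 = 1 is (p_{k-1}, q_{k-1}) = (p_7, q_7); compute convergents through index 7.
Convergents (p_i = a_i*p_{i-1} + p_{i-2}, q_i = a_i*q_{i-1} + q_{i-2} with p_{-2}=0, p_{-1}=1, q_{-2}=1, q_{-1}=0):
  i=0: a_0=41, p_0 = 41*1 + 0 = 41, q_0 = 41*0 + 1 = 1.
  i=1: a_1=1, p_1 = 1*41 + 1 = 42, q_1 = 1*1 + 0 = 1.
  i=2: a_2=9, p_2 = 9*42 + 41 = 419, q_2 = 9*1 + 1 = 10.
  i=3: a_3=2, p_3 = 2*419 + 42 = 880, q_3 = 2*10 + 1 = 21.
  i=4: a_4=20, p_4 = 20*880 + 419 = 18019, q_4 = 20*21 + 10 = 430.
  i=5: a_5=2, p_5 = 2*18019 + 880 = 36918, q_5 = 2*430 + 21 = 881.
  i=6: a_6=9, p_6 = 9*36918 + 18019 = 350281, q_6 = 9*881 + 430 = 8359.
  i=7: a_7=1, p_7 = 1*350281 + 36918 = 387199, q_7 = 1*8359 + 881 = 9240.
Check: 387199^2 - 1756*9240^2 = 149923065601 - 149923065600 = 1, so (x, y) = (387199, 9240) solves the equation, and by the theorem it is the least positive solution.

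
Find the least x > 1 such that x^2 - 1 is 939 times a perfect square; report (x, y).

First expand sqrt(939) as a continued fraction. With x_i = (sqrt(939) + m_i)/d_i and (m_0, d_0) = (0, 1): a_0 = floor(sqrt(939)) = 30, since 30^2 = 900 <= 939 < 961 = 31^2.
Iterate m_{i+1} = d_i*a_i - m_i, d_{i+1} = (939 - m_{i+1}^2)/d_i, a_{i+1} = floor((a_0 + m_{i+1})/d_{i+1}):
  m_1 = 1*30 - 0 = 30, d_1 = (939 - 30^2)/1 = 39/1 = 39, a_1 = floor((30 + 30)/39) = 1.
  m_2 = 39*1 - 30 = 9, d_2 = (939 - 9^2)/39 = 858/39 = 22, a_2 = floor((30 + 9)/22) = 1.
  m_3 = 22*1 - 9 = 13, d_3 = (939 - 13^2)/22 = 770/22 = 35, a_3 = floor((30 + 13)/35) = 1.
  m_4 = 35*1 - 13 = 22, d_4 = (939 - 22^2)/35 = 455/35 = 13, a_4 = floor((30 + 22)/13) = 4.
  m_5 = 13*4 - 22 = 30, d_5 = (939 - 30^2)/13 = 39/13 = 3, a_5 = floor((30 + 30)/3) = 20.
  m_6 = 3*20 - 30 = 30, d_6 = (939 - 30^2)/3 = 39/3 = 13, a_6 = floor((30 + 30)/13) = 4.
  m_7 = 13*4 - 30 = 22, d_7 = (939 - 22^2)/13 = 455/13 = 35, a_7 = floor((30 + 22)/35) = 1.
  m_8 = 35*1 - 22 = 13, d_8 = (939 - 13^2)/35 = 770/35 = 22, a_8 = floor((30 + 13)/22) = 1.
  m_9 = 22*1 - 13 = 9, d_9 = (939 - 9^2)/22 = 858/22 = 39, a_9 = floor((30 + 9)/39) = 1.
  m_10 = 39*1 - 9 = 30, d_10 = (939 - 30^2)/39 = 39/39 = 1, a_10 = floor((30 + 30)/1) = 60.
  m_11 = 1*60 - 30 = 30, d_11 = (939 - 30^2)/1 = 39/1 = 39: (m_11, d_11) = (m_1, d_1) = (30, 39), so from here the quotients repeat a_1, ..., a_10; the period length is 10.
So sqrt(939) = [30; (1, 1, 1, 4, 20, 4, 1, 1, 1, 60)] with period length k = 10.
k is even, so the fundamental solution of x^2 - 939y^2 = 1 is (p_{k-1}, q_{k-1}) = (p_9, q_9); compute convergents through index 9.
Convergents (p_i = a_i*p_{i-1} + p_{i-2}, q_i = a_i*q_{i-1} + q_{i-2} with p_{-2}=0, p_{-1}=1, q_{-2}=1, q_{-1}=0):
  i=0: a_0=30, p_0 = 30*1 + 0 = 30, q_0 = 30*0 + 1 = 1.
  i=1: a_1=1, p_1 = 1*30 + 1 = 31, q_1 = 1*1 + 0 = 1.
  i=2: a_2=1, p_2 = 1*31 + 30 = 61, q_2 = 1*1 + 1 = 2.
  i=3: a_3=1, p_3 = 1*61 + 31 = 92, q_3 = 1*2 + 1 = 3.
  i=4: a_4=4, p_4 = 4*92 + 61 = 429, q_4 = 4*3 + 2 = 14.
  i=5: a_5=20, p_5 = 20*429 + 92 = 8672, q_5 = 20*14 + 3 = 283.
  i=6: a_6=4, p_6 = 4*8672 + 429 = 35117, q_6 = 4*283 + 14 = 1146.
  i=7: a_7=1, p_7 = 1*35117 + 8672 = 43789, q_7 = 1*1146 + 283 = 1429.
  i=8: a_8=1, p_8 = 1*43789 + 35117 = 78906, q_8 = 1*1429 + 1146 = 2575.
  i=9: a_9=1, p_9 = 1*78906 + 43789 = 122695, q_9 = 1*2575 + 1429 = 4004.
Check: 122695^2 - 939*4004^2 = 15054063025 - 15054063024 = 1, so (x, y) = (122695, 4004) solves the equation, and by the theorem it is the least positive solution.

(x, y) = (122695, 4004)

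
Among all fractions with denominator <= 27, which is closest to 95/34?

67/24

Expand x = 95/34 as a continued fraction with the Euclidean algorithm:
  95 = 2*34 + 27, so a_0 = 2.
  34 = 1*27 + 7, so a_1 = 1.
  27 = 3*7 + 6, so a_2 = 3.
  7 = 1*6 + 1, so a_3 = 1.
  6 = 6*1 + 0, so a_4 = 6.
so x = [2; 1, 3, 1, 6].
Convergents (p_i = a_i*p_{i-1} + p_{i-2}, q_i = a_i*q_{i-1} + q_{i-2} with p_{-2}=0, p_{-1}=1, q_{-2}=1, q_{-1}=0), until the denominator exceeds 27:
  i=0: a_0=2, p_0 = 2*1 + 0 = 2, q_0 = 2*0 + 1 = 1.
  i=1: a_1=1, p_1 = 1*2 + 1 = 3, q_1 = 1*1 + 0 = 1.
  i=2: a_2=3, p_2 = 3*3 + 2 = 11, q_2 = 3*1 + 1 = 4.
  i=3: a_3=1, p_3 = 1*11 + 3 = 14, q_3 = 1*4 + 1 = 5.
  i=4: a_4=6, p_4 = 6*14 + 11 = 95, q_4 = 6*5 + 4 = 34.
q_4 = 34 > 27, so the last convergent with denominator <= 27 is p_3/q_3 = 14/5.
The closest fraction with denominator <= 27 is either p_3/q_3 or the intermediate fraction (k*p_3 + p_2)/(k*q_3 + q_2) with the largest k >= 1 whose denominator stays <= 27; these approach x as k grows, and every other convergent or intermediate fraction in range is farther away.
Largest k: floor((27 - q_2)/q_3) = floor((27 - 4)/5) = 4.
That gives (4*14 + 11)/(4*5 + 4) = 67/24.
Compare the errors: |x - 14/5| = |95*5 - 14*34|/(34*5) = 1/170, and |x - 67/24| = |95*24 - 67*34|/(34*24) = 2/816.
Cross-multiplying, 2*170 = 340 < 816 = 1*816, so 2/816 is smaller: the intermediate fraction 67/24 is closer to x than 14/5.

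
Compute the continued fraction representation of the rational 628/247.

[2; 1, 1, 5, 2, 1, 1, 1, 2]

Run the Euclidean algorithm on 628 and 247; the successive quotients are the partial quotients a_0, a_1, ... (each step inverts the fractional part left over by the previous one):
  628 = 2*247 + 134, so a_0 = 2.
  247 = 1*134 + 113, so a_1 = 1.
  134 = 1*113 + 21, so a_2 = 1.
  113 = 5*21 + 8, so a_3 = 5.
  21 = 2*8 + 5, so a_4 = 2.
  8 = 1*5 + 3, so a_5 = 1.
  5 = 1*3 + 2, so a_6 = 1.
  3 = 1*2 + 1, so a_7 = 1.
  2 = 2*1 + 0, so a_8 = 2.
The remainder reaches 0 after 9 divisions, so the expansion has 9 partial quotients, read off in order.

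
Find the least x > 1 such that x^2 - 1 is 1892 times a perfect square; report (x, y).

(x, y) = (87, 2)

First expand sqrt(1892) as a continued fraction. With x_i = (sqrt(1892) + m_i)/d_i and (m_0, d_0) = (0, 1): a_0 = floor(sqrt(1892)) = 43, since 43^2 = 1849 <= 1892 < 1936 = 44^2.
Iterate m_{i+1} = d_i*a_i - m_i, d_{i+1} = (1892 - m_{i+1}^2)/d_i, a_{i+1} = floor((a_0 + m_{i+1})/d_{i+1}):
  m_1 = 1*43 - 0 = 43, d_1 = (1892 - 43^2)/1 = 43/1 = 43, a_1 = floor((43 + 43)/43) = 2.
  m_2 = 43*2 - 43 = 43, d_2 = (1892 - 43^2)/43 = 43/43 = 1, a_2 = floor((43 + 43)/1) = 86.
  m_3 = 1*86 - 43 = 43, d_3 = (1892 - 43^2)/1 = 43/1 = 43: (m_3, d_3) = (m_1, d_1) = (43, 43), so from here the quotients repeat a_1, a_2; the period length is 2.
So sqrt(1892) = [43; (2, 86)] with period length k = 2.
k is even, so the fundamental solution of x^2 - 1892y^2 = 1 is (p_{k-1}, q_{k-1}) = (p_1, q_1); compute convergents through index 1.
Convergents (p_i = a_i*p_{i-1} + p_{i-2}, q_i = a_i*q_{i-1} + q_{i-2} with p_{-2}=0, p_{-1}=1, q_{-2}=1, q_{-1}=0):
  i=0: a_0=43, p_0 = 43*1 + 0 = 43, q_0 = 43*0 + 1 = 1.
  i=1: a_1=2, p_1 = 2*43 + 1 = 87, q_1 = 2*1 + 0 = 2.
Check: 87^2 - 1892*2^2 = 7569 - 7568 = 1, so (x, y) = (87, 2) solves the equation, and by the theorem it is the least positive solution.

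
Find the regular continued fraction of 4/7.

Run the Euclidean algorithm on 4 and 7; the successive quotients are the partial quotients a_0, a_1, ... (each step inverts the fractional part left over by the previous one):
  4 = 0*7 + 4, so a_0 = 0.
  7 = 1*4 + 3, so a_1 = 1.
  4 = 1*3 + 1, so a_2 = 1.
  3 = 3*1 + 0, so a_3 = 3.
The remainder reaches 0 after 4 divisions, so the expansion has 4 partial quotients, read off in order.

[0; 1, 1, 3]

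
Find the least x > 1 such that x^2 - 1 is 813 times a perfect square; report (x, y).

First expand sqrt(813) as a continued fraction. With x_i = (sqrt(813) + m_i)/d_i and (m_0, d_0) = (0, 1): a_0 = floor(sqrt(813)) = 28, since 28^2 = 784 <= 813 < 841 = 29^2.
Iterate m_{i+1} = d_i*a_i - m_i, d_{i+1} = (813 - m_{i+1}^2)/d_i, a_{i+1} = floor((a_0 + m_{i+1})/d_{i+1}):
  m_1 = 1*28 - 0 = 28, d_1 = (813 - 28^2)/1 = 29/1 = 29, a_1 = floor((28 + 28)/29) = 1.
  m_2 = 29*1 - 28 = 1, d_2 = (813 - 1^2)/29 = 812/29 = 28, a_2 = floor((28 + 1)/28) = 1.
  m_3 = 28*1 - 1 = 27, d_3 = (813 - 27^2)/28 = 84/28 = 3, a_3 = floor((28 + 27)/3) = 18.
  m_4 = 3*18 - 27 = 27, d_4 = (813 - 27^2)/3 = 84/3 = 28, a_4 = floor((28 + 27)/28) = 1.
  m_5 = 28*1 - 27 = 1, d_5 = (813 - 1^2)/28 = 812/28 = 29, a_5 = floor((28 + 1)/29) = 1.
  m_6 = 29*1 - 1 = 28, d_6 = (813 - 28^2)/29 = 29/29 = 1, a_6 = floor((28 + 28)/1) = 56.
  m_7 = 1*56 - 28 = 28, d_7 = (813 - 28^2)/1 = 29/1 = 29: (m_7, d_7) = (m_1, d_1) = (28, 29), so from here the quotients repeat a_1, ..., a_6; the period length is 6.
So sqrt(813) = [28; (1, 1, 18, 1, 1, 56)] with period length k = 6.
k is even, so the fundamental solution of x^2 - 813y^2 = 1 is (p_{k-1}, q_{k-1}) = (p_5, q_5); compute convergents through index 5.
Convergents (p_i = a_i*p_{i-1} + p_{i-2}, q_i = a_i*q_{i-1} + q_{i-2} with p_{-2}=0, p_{-1}=1, q_{-2}=1, q_{-1}=0):
  i=0: a_0=28, p_0 = 28*1 + 0 = 28, q_0 = 28*0 + 1 = 1.
  i=1: a_1=1, p_1 = 1*28 + 1 = 29, q_1 = 1*1 + 0 = 1.
  i=2: a_2=1, p_2 = 1*29 + 28 = 57, q_2 = 1*1 + 1 = 2.
  i=3: a_3=18, p_3 = 18*57 + 29 = 1055, q_3 = 18*2 + 1 = 37.
  i=4: a_4=1, p_4 = 1*1055 + 57 = 1112, q_4 = 1*37 + 2 = 39.
  i=5: a_5=1, p_5 = 1*1112 + 1055 = 2167, q_5 = 1*39 + 37 = 76.
Check: 2167^2 - 813*76^2 = 4695889 - 4695888 = 1, so (x, y) = (2167, 76) solves the equation, and by the theorem it is the least positive solution.

(x, y) = (2167, 76)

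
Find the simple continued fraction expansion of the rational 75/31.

[2; 2, 2, 1, 1, 2]

Run the Euclidean algorithm on 75 and 31; the successive quotients are the partial quotients a_0, a_1, ... (each step inverts the fractional part left over by the previous one):
  75 = 2*31 + 13, so a_0 = 2.
  31 = 2*13 + 5, so a_1 = 2.
  13 = 2*5 + 3, so a_2 = 2.
  5 = 1*3 + 2, so a_3 = 1.
  3 = 1*2 + 1, so a_4 = 1.
  2 = 2*1 + 0, so a_5 = 2.
The remainder reaches 0 after 6 divisions, so the expansion has 6 partial quotients, read off in order.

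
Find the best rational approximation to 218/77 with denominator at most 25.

Expand x = 218/77 as a continued fraction with the Euclidean algorithm:
  218 = 2*77 + 64, so a_0 = 2.
  77 = 1*64 + 13, so a_1 = 1.
  64 = 4*13 + 12, so a_2 = 4.
  13 = 1*12 + 1, so a_3 = 1.
  12 = 12*1 + 0, so a_4 = 12.
so x = [2; 1, 4, 1, 12].
Convergents (p_i = a_i*p_{i-1} + p_{i-2}, q_i = a_i*q_{i-1} + q_{i-2} with p_{-2}=0, p_{-1}=1, q_{-2}=1, q_{-1}=0), until the denominator exceeds 25:
  i=0: a_0=2, p_0 = 2*1 + 0 = 2, q_0 = 2*0 + 1 = 1.
  i=1: a_1=1, p_1 = 1*2 + 1 = 3, q_1 = 1*1 + 0 = 1.
  i=2: a_2=4, p_2 = 4*3 + 2 = 14, q_2 = 4*1 + 1 = 5.
  i=3: a_3=1, p_3 = 1*14 + 3 = 17, q_3 = 1*5 + 1 = 6.
  i=4: a_4=12, p_4 = 12*17 + 14 = 218, q_4 = 12*6 + 5 = 77.
q_4 = 77 > 25, so the last convergent with denominator <= 25 is p_3/q_3 = 17/6.
The closest fraction with denominator <= 25 is either p_3/q_3 or the intermediate fraction (k*p_3 + p_2)/(k*q_3 + q_2) with the largest k >= 1 whose denominator stays <= 25; these approach x as k grows, and every other convergent or intermediate fraction in range is farther away.
Largest k: floor((25 - q_2)/q_3) = floor((25 - 5)/6) = 3.
That gives (3*17 + 14)/(3*6 + 5) = 65/23.
Compare the errors: |x - 17/6| = |218*6 - 17*77|/(77*6) = 1/462, and |x - 65/23| = |218*23 - 65*77|/(77*23) = 9/1771.
Cross-multiplying, 1*1771 = 1771 < 4158 = 9*462, so 1/462 is smaller: the convergent 17/6 is closer to x than 65/23.

17/6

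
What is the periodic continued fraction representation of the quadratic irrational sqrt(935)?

[30; (1, 1, 2, 1, 2, 1, 1, 60)]

Write x_i = (sqrt(935) + m_i)/d_i with (m_0, d_0) = (0, 1). a_0 = floor(sqrt(935)) = 30, since 30^2 = 900 <= 935 < 961 = 31^2.
Iterate m_{i+1} = d_i*a_i - m_i, d_{i+1} = (935 - m_{i+1}^2)/d_i, a_{i+1} = floor((a_0 + m_{i+1})/d_{i+1}):
  m_1 = 1*30 - 0 = 30, d_1 = (935 - 30^2)/1 = 35/1 = 35, a_1 = floor((30 + 30)/35) = 1.
  m_2 = 35*1 - 30 = 5, d_2 = (935 - 5^2)/35 = 910/35 = 26, a_2 = floor((30 + 5)/26) = 1.
  m_3 = 26*1 - 5 = 21, d_3 = (935 - 21^2)/26 = 494/26 = 19, a_3 = floor((30 + 21)/19) = 2.
  m_4 = 19*2 - 21 = 17, d_4 = (935 - 17^2)/19 = 646/19 = 34, a_4 = floor((30 + 17)/34) = 1.
  m_5 = 34*1 - 17 = 17, d_5 = (935 - 17^2)/34 = 646/34 = 19, a_5 = floor((30 + 17)/19) = 2.
  m_6 = 19*2 - 17 = 21, d_6 = (935 - 21^2)/19 = 494/19 = 26, a_6 = floor((30 + 21)/26) = 1.
  m_7 = 26*1 - 21 = 5, d_7 = (935 - 5^2)/26 = 910/26 = 35, a_7 = floor((30 + 5)/35) = 1.
  m_8 = 35*1 - 5 = 30, d_8 = (935 - 30^2)/35 = 35/35 = 1, a_8 = floor((30 + 30)/1) = 60.
  m_9 = 1*60 - 30 = 30, d_9 = (935 - 30^2)/1 = 35/1 = 35: (m_9, d_9) = (m_1, d_1) = (30, 35), so from here the quotients repeat a_1, ..., a_8; the period length is 8.
Hence the expansion of sqrt(935) is a_0 = 30 followed by the repeating block 1, 1, 2, 1, 2, 1, 1, 60 (period 8).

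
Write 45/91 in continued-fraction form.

[0; 2, 45]

Run the Euclidean algorithm on 45 and 91; the successive quotients are the partial quotients a_0, a_1, ... (each step inverts the fractional part left over by the previous one):
  45 = 0*91 + 45, so a_0 = 0.
  91 = 2*45 + 1, so a_1 = 2.
  45 = 45*1 + 0, so a_2 = 45.
The remainder reaches 0 after 3 divisions, so the expansion has 3 partial quotients, read off in order.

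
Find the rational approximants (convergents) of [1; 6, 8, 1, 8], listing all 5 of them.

Using the convergent recurrence p_i = a_i*p_{i-1} + p_{i-2}, q_i = a_i*q_{i-1} + q_{i-2} with p_{-2}=0, p_{-1}=1, q_{-2}=1, q_{-1}=0:
  i=0: a_0=1, p_0 = 1*1 + 0 = 1, q_0 = 1*0 + 1 = 1.
  i=1: a_1=6, p_1 = 6*1 + 1 = 7, q_1 = 6*1 + 0 = 6.
  i=2: a_2=8, p_2 = 8*7 + 1 = 57, q_2 = 8*6 + 1 = 49.
  i=3: a_3=1, p_3 = 1*57 + 7 = 64, q_3 = 1*49 + 6 = 55.
  i=4: a_4=8, p_4 = 8*64 + 57 = 569, q_4 = 8*55 + 49 = 489.

1/1, 7/6, 57/49, 64/55, 569/489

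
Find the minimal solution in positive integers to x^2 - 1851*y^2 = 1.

First expand sqrt(1851) as a continued fraction. With x_i = (sqrt(1851) + m_i)/d_i and (m_0, d_0) = (0, 1): a_0 = floor(sqrt(1851)) = 43, since 43^2 = 1849 <= 1851 < 1936 = 44^2.
Iterate m_{i+1} = d_i*a_i - m_i, d_{i+1} = (1851 - m_{i+1}^2)/d_i, a_{i+1} = floor((a_0 + m_{i+1})/d_{i+1}):
  m_1 = 1*43 - 0 = 43, d_1 = (1851 - 43^2)/1 = 2/1 = 2, a_1 = floor((43 + 43)/2) = 43.
  m_2 = 2*43 - 43 = 43, d_2 = (1851 - 43^2)/2 = 2/2 = 1, a_2 = floor((43 + 43)/1) = 86.
  m_3 = 1*86 - 43 = 43, d_3 = (1851 - 43^2)/1 = 2/1 = 2: (m_3, d_3) = (m_1, d_1) = (43, 2), so from here the quotients repeat a_1, a_2; the period length is 2.
So sqrt(1851) = [43; (43, 86)] with period length k = 2.
k is even, so the fundamental solution of x^2 - 1851y^2 = 1 is (p_{k-1}, q_{k-1}) = (p_1, q_1); compute convergents through index 1.
Convergents (p_i = a_i*p_{i-1} + p_{i-2}, q_i = a_i*q_{i-1} + q_{i-2} with p_{-2}=0, p_{-1}=1, q_{-2}=1, q_{-1}=0):
  i=0: a_0=43, p_0 = 43*1 + 0 = 43, q_0 = 43*0 + 1 = 1.
  i=1: a_1=43, p_1 = 43*43 + 1 = 1850, q_1 = 43*1 + 0 = 43.
Check: 1850^2 - 1851*43^2 = 3422500 - 3422499 = 1, so (x, y) = (1850, 43) solves the equation, and by the theorem it is the least positive solution.

(x, y) = (1850, 43)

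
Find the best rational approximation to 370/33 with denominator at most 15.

157/14

Expand x = 370/33 as a continued fraction with the Euclidean algorithm:
  370 = 11*33 + 7, so a_0 = 11.
  33 = 4*7 + 5, so a_1 = 4.
  7 = 1*5 + 2, so a_2 = 1.
  5 = 2*2 + 1, so a_3 = 2.
  2 = 2*1 + 0, so a_4 = 2.
so x = [11; 4, 1, 2, 2].
Convergents (p_i = a_i*p_{i-1} + p_{i-2}, q_i = a_i*q_{i-1} + q_{i-2} with p_{-2}=0, p_{-1}=1, q_{-2}=1, q_{-1}=0), until the denominator exceeds 15:
  i=0: a_0=11, p_0 = 11*1 + 0 = 11, q_0 = 11*0 + 1 = 1.
  i=1: a_1=4, p_1 = 4*11 + 1 = 45, q_1 = 4*1 + 0 = 4.
  i=2: a_2=1, p_2 = 1*45 + 11 = 56, q_2 = 1*4 + 1 = 5.
  i=3: a_3=2, p_3 = 2*56 + 45 = 157, q_3 = 2*5 + 4 = 14.
  i=4: a_4=2, p_4 = 2*157 + 56 = 370, q_4 = 2*14 + 5 = 33.
q_4 = 33 > 15, so the last convergent with denominator <= 15 is p_3/q_3 = 157/14.
The closest fraction with denominator <= 15 is either p_3/q_3 or the intermediate fraction (k*p_3 + p_2)/(k*q_3 + q_2) with the largest k >= 1 whose denominator stays <= 15; these approach x as k grows, and every other convergent or intermediate fraction in range is farther away.
Largest k: floor((15 - q_2)/q_3) = floor((15 - 5)/14) = 0.
Since k = 0, no intermediate fraction beyond p_3/q_3 has denominator <= 15, so the convergent 157/14 is the closest (its error is |370*14 - 157*33|/(33*14) = 1/462).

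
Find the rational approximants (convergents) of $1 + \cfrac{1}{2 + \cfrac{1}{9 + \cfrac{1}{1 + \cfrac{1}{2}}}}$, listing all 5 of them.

Using the convergent recurrence p_i = a_i*p_{i-1} + p_{i-2}, q_i = a_i*q_{i-1} + q_{i-2} with p_{-2}=0, p_{-1}=1, q_{-2}=1, q_{-1}=0:
  i=0: a_0=1, p_0 = 1*1 + 0 = 1, q_0 = 1*0 + 1 = 1.
  i=1: a_1=2, p_1 = 2*1 + 1 = 3, q_1 = 2*1 + 0 = 2.
  i=2: a_2=9, p_2 = 9*3 + 1 = 28, q_2 = 9*2 + 1 = 19.
  i=3: a_3=1, p_3 = 1*28 + 3 = 31, q_3 = 1*19 + 2 = 21.
  i=4: a_4=2, p_4 = 2*31 + 28 = 90, q_4 = 2*21 + 19 = 61.

1/1, 3/2, 28/19, 31/21, 90/61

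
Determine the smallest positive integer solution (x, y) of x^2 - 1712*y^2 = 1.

(x, y) = (1850887, 44733)

First expand sqrt(1712) as a continued fraction. With x_i = (sqrt(1712) + m_i)/d_i and (m_0, d_0) = (0, 1): a_0 = floor(sqrt(1712)) = 41, since 41^2 = 1681 <= 1712 < 1764 = 42^2.
Iterate m_{i+1} = d_i*a_i - m_i, d_{i+1} = (1712 - m_{i+1}^2)/d_i, a_{i+1} = floor((a_0 + m_{i+1})/d_{i+1}):
  m_1 = 1*41 - 0 = 41, d_1 = (1712 - 41^2)/1 = 31/1 = 31, a_1 = floor((41 + 41)/31) = 2.
  m_2 = 31*2 - 41 = 21, d_2 = (1712 - 21^2)/31 = 1271/31 = 41, a_2 = floor((41 + 21)/41) = 1.
  m_3 = 41*1 - 21 = 20, d_3 = (1712 - 20^2)/41 = 1312/41 = 32, a_3 = floor((41 + 20)/32) = 1.
  m_4 = 32*1 - 20 = 12, d_4 = (1712 - 12^2)/32 = 1568/32 = 49, a_4 = floor((41 + 12)/49) = 1.
  m_5 = 49*1 - 12 = 37, d_5 = (1712 - 37^2)/49 = 343/49 = 7, a_5 = floor((41 + 37)/7) = 11.
  m_6 = 7*11 - 37 = 40, d_6 = (1712 - 40^2)/7 = 112/7 = 16, a_6 = floor((41 + 40)/16) = 5.
  m_7 = 16*5 - 40 = 40, d_7 = (1712 - 40^2)/16 = 112/16 = 7, a_7 = floor((41 + 40)/7) = 11.
  m_8 = 7*11 - 40 = 37, d_8 = (1712 - 37^2)/7 = 343/7 = 49, a_8 = floor((41 + 37)/49) = 1.
  m_9 = 49*1 - 37 = 12, d_9 = (1712 - 12^2)/49 = 1568/49 = 32, a_9 = floor((41 + 12)/32) = 1.
  m_10 = 32*1 - 12 = 20, d_10 = (1712 - 20^2)/32 = 1312/32 = 41, a_10 = floor((41 + 20)/41) = 1.
  m_11 = 41*1 - 20 = 21, d_11 = (1712 - 21^2)/41 = 1271/41 = 31, a_11 = floor((41 + 21)/31) = 2.
  m_12 = 31*2 - 21 = 41, d_12 = (1712 - 41^2)/31 = 31/31 = 1, a_12 = floor((41 + 41)/1) = 82.
  m_13 = 1*82 - 41 = 41, d_13 = (1712 - 41^2)/1 = 31/1 = 31: (m_13, d_13) = (m_1, d_1) = (41, 31), so from here the quotients repeat a_1, ..., a_12; the period length is 12.
So sqrt(1712) = [41; (2, 1, 1, 1, 11, 5, 11, 1, 1, 1, 2, 82)] with period length k = 12.
k is even, so the fundamental solution of x^2 - 1712y^2 = 1 is (p_{k-1}, q_{k-1}) = (p_11, q_11); compute convergents through index 11.
Convergents (p_i = a_i*p_{i-1} + p_{i-2}, q_i = a_i*q_{i-1} + q_{i-2} with p_{-2}=0, p_{-1}=1, q_{-2}=1, q_{-1}=0):
  i=0: a_0=41, p_0 = 41*1 + 0 = 41, q_0 = 41*0 + 1 = 1.
  i=1: a_1=2, p_1 = 2*41 + 1 = 83, q_1 = 2*1 + 0 = 2.
  i=2: a_2=1, p_2 = 1*83 + 41 = 124, q_2 = 1*2 + 1 = 3.
  i=3: a_3=1, p_3 = 1*124 + 83 = 207, q_3 = 1*3 + 2 = 5.
  i=4: a_4=1, p_4 = 1*207 + 124 = 331, q_4 = 1*5 + 3 = 8.
  i=5: a_5=11, p_5 = 11*331 + 207 = 3848, q_5 = 11*8 + 5 = 93.
  i=6: a_6=5, p_6 = 5*3848 + 331 = 19571, q_6 = 5*93 + 8 = 473.
  i=7: a_7=11, p_7 = 11*19571 + 3848 = 219129, q_7 = 11*473 + 93 = 5296.
  i=8: a_8=1, p_8 = 1*219129 + 19571 = 238700, q_8 = 1*5296 + 473 = 5769.
  i=9: a_9=1, p_9 = 1*238700 + 219129 = 457829, q_9 = 1*5769 + 5296 = 11065.
  i=10: a_10=1, p_10 = 1*457829 + 238700 = 696529, q_10 = 1*11065 + 5769 = 16834.
  i=11: a_11=2, p_11 = 2*696529 + 457829 = 1850887, q_11 = 2*16834 + 11065 = 44733.
Check: 1850887^2 - 1712*44733^2 = 3425782686769 - 3425782686768 = 1, so (x, y) = (1850887, 44733) solves the equation, and by the theorem it is the least positive solution.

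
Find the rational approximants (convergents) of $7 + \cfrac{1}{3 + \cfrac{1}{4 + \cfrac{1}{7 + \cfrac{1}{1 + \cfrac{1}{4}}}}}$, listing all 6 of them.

7/1, 22/3, 95/13, 687/94, 782/107, 3815/522

Using the convergent recurrence p_i = a_i*p_{i-1} + p_{i-2}, q_i = a_i*q_{i-1} + q_{i-2} with p_{-2}=0, p_{-1}=1, q_{-2}=1, q_{-1}=0:
  i=0: a_0=7, p_0 = 7*1 + 0 = 7, q_0 = 7*0 + 1 = 1.
  i=1: a_1=3, p_1 = 3*7 + 1 = 22, q_1 = 3*1 + 0 = 3.
  i=2: a_2=4, p_2 = 4*22 + 7 = 95, q_2 = 4*3 + 1 = 13.
  i=3: a_3=7, p_3 = 7*95 + 22 = 687, q_3 = 7*13 + 3 = 94.
  i=4: a_4=1, p_4 = 1*687 + 95 = 782, q_4 = 1*94 + 13 = 107.
  i=5: a_5=4, p_5 = 4*782 + 687 = 3815, q_5 = 4*107 + 94 = 522.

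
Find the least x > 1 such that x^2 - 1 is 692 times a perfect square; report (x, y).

First expand sqrt(692) as a continued fraction. With x_i = (sqrt(692) + m_i)/d_i and (m_0, d_0) = (0, 1): a_0 = floor(sqrt(692)) = 26, since 26^2 = 676 <= 692 < 729 = 27^2.
Iterate m_{i+1} = d_i*a_i - m_i, d_{i+1} = (692 - m_{i+1}^2)/d_i, a_{i+1} = floor((a_0 + m_{i+1})/d_{i+1}):
  m_1 = 1*26 - 0 = 26, d_1 = (692 - 26^2)/1 = 16/1 = 16, a_1 = floor((26 + 26)/16) = 3.
  m_2 = 16*3 - 26 = 22, d_2 = (692 - 22^2)/16 = 208/16 = 13, a_2 = floor((26 + 22)/13) = 3.
  m_3 = 13*3 - 22 = 17, d_3 = (692 - 17^2)/13 = 403/13 = 31, a_3 = floor((26 + 17)/31) = 1.
  m_4 = 31*1 - 17 = 14, d_4 = (692 - 14^2)/31 = 496/31 = 16, a_4 = floor((26 + 14)/16) = 2.
  m_5 = 16*2 - 14 = 18, d_5 = (692 - 18^2)/16 = 368/16 = 23, a_5 = floor((26 + 18)/23) = 1.
  m_6 = 23*1 - 18 = 5, d_6 = (692 - 5^2)/23 = 667/23 = 29, a_6 = floor((26 + 5)/29) = 1.
  m_7 = 29*1 - 5 = 24, d_7 = (692 - 24^2)/29 = 116/29 = 4, a_7 = floor((26 + 24)/4) = 12.
  m_8 = 4*12 - 24 = 24, d_8 = (692 - 24^2)/4 = 116/4 = 29, a_8 = floor((26 + 24)/29) = 1.
  m_9 = 29*1 - 24 = 5, d_9 = (692 - 5^2)/29 = 667/29 = 23, a_9 = floor((26 + 5)/23) = 1.
  m_10 = 23*1 - 5 = 18, d_10 = (692 - 18^2)/23 = 368/23 = 16, a_10 = floor((26 + 18)/16) = 2.
  m_11 = 16*2 - 18 = 14, d_11 = (692 - 14^2)/16 = 496/16 = 31, a_11 = floor((26 + 14)/31) = 1.
  m_12 = 31*1 - 14 = 17, d_12 = (692 - 17^2)/31 = 403/31 = 13, a_12 = floor((26 + 17)/13) = 3.
  m_13 = 13*3 - 17 = 22, d_13 = (692 - 22^2)/13 = 208/13 = 16, a_13 = floor((26 + 22)/16) = 3.
  m_14 = 16*3 - 22 = 26, d_14 = (692 - 26^2)/16 = 16/16 = 1, a_14 = floor((26 + 26)/1) = 52.
  m_15 = 1*52 - 26 = 26, d_15 = (692 - 26^2)/1 = 16/1 = 16: (m_15, d_15) = (m_1, d_1) = (26, 16), so from here the quotients repeat a_1, ..., a_14; the period length is 14.
So sqrt(692) = [26; (3, 3, 1, 2, 1, 1, 12, 1, 1, 2, 1, 3, 3, 52)] with period length k = 14.
k is even, so the fundamental solution of x^2 - 692y^2 = 1 is (p_{k-1}, q_{k-1}) = (p_13, q_13); compute convergents through index 13.
Convergents (p_i = a_i*p_{i-1} + p_{i-2}, q_i = a_i*q_{i-1} + q_{i-2} with p_{-2}=0, p_{-1}=1, q_{-2}=1, q_{-1}=0):
  i=0: a_0=26, p_0 = 26*1 + 0 = 26, q_0 = 26*0 + 1 = 1.
  i=1: a_1=3, p_1 = 3*26 + 1 = 79, q_1 = 3*1 + 0 = 3.
  i=2: a_2=3, p_2 = 3*79 + 26 = 263, q_2 = 3*3 + 1 = 10.
  i=3: a_3=1, p_3 = 1*263 + 79 = 342, q_3 = 1*10 + 3 = 13.
  i=4: a_4=2, p_4 = 2*342 + 263 = 947, q_4 = 2*13 + 10 = 36.
  i=5: a_5=1, p_5 = 1*947 + 342 = 1289, q_5 = 1*36 + 13 = 49.
  i=6: a_6=1, p_6 = 1*1289 + 947 = 2236, q_6 = 1*49 + 36 = 85.
  i=7: a_7=12, p_7 = 12*2236 + 1289 = 28121, q_7 = 12*85 + 49 = 1069.
  i=8: a_8=1, p_8 = 1*28121 + 2236 = 30357, q_8 = 1*1069 + 85 = 1154.
  i=9: a_9=1, p_9 = 1*30357 + 28121 = 58478, q_9 = 1*1154 + 1069 = 2223.
  i=10: a_10=2, p_10 = 2*58478 + 30357 = 147313, q_10 = 2*2223 + 1154 = 5600.
  i=11: a_11=1, p_11 = 1*147313 + 58478 = 205791, q_11 = 1*5600 + 2223 = 7823.
  i=12: a_12=3, p_12 = 3*205791 + 147313 = 764686, q_12 = 3*7823 + 5600 = 29069.
  i=13: a_13=3, p_13 = 3*764686 + 205791 = 2499849, q_13 = 3*29069 + 7823 = 95030.
Check: 2499849^2 - 692*95030^2 = 6249245022801 - 6249245022800 = 1, so (x, y) = (2499849, 95030) solves the equation, and by the theorem it is the least positive solution.

(x, y) = (2499849, 95030)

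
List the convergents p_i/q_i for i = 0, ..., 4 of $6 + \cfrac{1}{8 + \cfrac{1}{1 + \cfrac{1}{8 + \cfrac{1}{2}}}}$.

6/1, 49/8, 55/9, 489/80, 1033/169

Using the convergent recurrence p_i = a_i*p_{i-1} + p_{i-2}, q_i = a_i*q_{i-1} + q_{i-2} with p_{-2}=0, p_{-1}=1, q_{-2}=1, q_{-1}=0:
  i=0: a_0=6, p_0 = 6*1 + 0 = 6, q_0 = 6*0 + 1 = 1.
  i=1: a_1=8, p_1 = 8*6 + 1 = 49, q_1 = 8*1 + 0 = 8.
  i=2: a_2=1, p_2 = 1*49 + 6 = 55, q_2 = 1*8 + 1 = 9.
  i=3: a_3=8, p_3 = 8*55 + 49 = 489, q_3 = 8*9 + 8 = 80.
  i=4: a_4=2, p_4 = 2*489 + 55 = 1033, q_4 = 2*80 + 9 = 169.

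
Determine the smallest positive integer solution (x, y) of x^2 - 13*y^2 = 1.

First expand sqrt(13) as a continued fraction. With x_i = (sqrt(13) + m_i)/d_i and (m_0, d_0) = (0, 1): a_0 = floor(sqrt(13)) = 3, since 3^2 = 9 <= 13 < 16 = 4^2.
Iterate m_{i+1} = d_i*a_i - m_i, d_{i+1} = (13 - m_{i+1}^2)/d_i, a_{i+1} = floor((a_0 + m_{i+1})/d_{i+1}):
  m_1 = 1*3 - 0 = 3, d_1 = (13 - 3^2)/1 = 4/1 = 4, a_1 = floor((3 + 3)/4) = 1.
  m_2 = 4*1 - 3 = 1, d_2 = (13 - 1^2)/4 = 12/4 = 3, a_2 = floor((3 + 1)/3) = 1.
  m_3 = 3*1 - 1 = 2, d_3 = (13 - 2^2)/3 = 9/3 = 3, a_3 = floor((3 + 2)/3) = 1.
  m_4 = 3*1 - 2 = 1, d_4 = (13 - 1^2)/3 = 12/3 = 4, a_4 = floor((3 + 1)/4) = 1.
  m_5 = 4*1 - 1 = 3, d_5 = (13 - 3^2)/4 = 4/4 = 1, a_5 = floor((3 + 3)/1) = 6.
  m_6 = 1*6 - 3 = 3, d_6 = (13 - 3^2)/1 = 4/1 = 4: (m_6, d_6) = (m_1, d_1) = (3, 4), so from here the quotients repeat a_1, ..., a_5; the period length is 5.
So sqrt(13) = [3; (1, 1, 1, 1, 6)] with period length k = 5.
k is odd, so (p_{k-1}, q_{k-1}) only solves x^2 - 13y^2 = -1 and the fundamental solution of x^2 - 13y^2 = 1 is (p_{2k-1}, q_{2k-1}) = (p_9, q_9); compute convergents through index 9, running through the period twice.
Convergents (p_i = a_i*p_{i-1} + p_{i-2}, q_i = a_i*q_{i-1} + q_{i-2} with p_{-2}=0, p_{-1}=1, q_{-2}=1, q_{-1}=0):
  i=0: a_0=3, p_0 = 3*1 + 0 = 3, q_0 = 3*0 + 1 = 1.
  i=1: a_1=1, p_1 = 1*3 + 1 = 4, q_1 = 1*1 + 0 = 1.
  i=2: a_2=1, p_2 = 1*4 + 3 = 7, q_2 = 1*1 + 1 = 2.
  i=3: a_3=1, p_3 = 1*7 + 4 = 11, q_3 = 1*2 + 1 = 3.
  i=4: a_4=1, p_4 = 1*11 + 7 = 18, q_4 = 1*3 + 2 = 5.
  i=5: a_5=6, p_5 = 6*18 + 11 = 119, q_5 = 6*5 + 3 = 33.
  i=6: a_6=1, p_6 = 1*119 + 18 = 137, q_6 = 1*33 + 5 = 38.
  i=7: a_7=1, p_7 = 1*137 + 119 = 256, q_7 = 1*38 + 33 = 71.
  i=8: a_8=1, p_8 = 1*256 + 137 = 393, q_8 = 1*71 + 38 = 109.
  i=9: a_9=1, p_9 = 1*393 + 256 = 649, q_9 = 1*109 + 71 = 180.
Indeed p_4^2 - 13*q_4^2 = 324 - 325 = -1, not +1.
Check: 649^2 - 13*180^2 = 421201 - 421200 = 1, so (x, y) = (649, 180) solves the equation, and by the theorem it is the least positive solution.

(x, y) = (649, 180)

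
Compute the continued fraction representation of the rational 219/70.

[3; 7, 1, 3, 2]

Run the Euclidean algorithm on 219 and 70; the successive quotients are the partial quotients a_0, a_1, ... (each step inverts the fractional part left over by the previous one):
  219 = 3*70 + 9, so a_0 = 3.
  70 = 7*9 + 7, so a_1 = 7.
  9 = 1*7 + 2, so a_2 = 1.
  7 = 3*2 + 1, so a_3 = 3.
  2 = 2*1 + 0, so a_4 = 2.
The remainder reaches 0 after 5 divisions, so the expansion has 5 partial quotients, read off in order.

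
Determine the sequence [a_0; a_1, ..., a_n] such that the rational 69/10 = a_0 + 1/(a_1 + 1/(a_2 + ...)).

Run the Euclidean algorithm on 69 and 10; the successive quotients are the partial quotients a_0, a_1, ... (each step inverts the fractional part left over by the previous one):
  69 = 6*10 + 9, so a_0 = 6.
  10 = 1*9 + 1, so a_1 = 1.
  9 = 9*1 + 0, so a_2 = 9.
The remainder reaches 0 after 3 divisions, so the expansion has 3 partial quotients, read off in order.

[6; 1, 9]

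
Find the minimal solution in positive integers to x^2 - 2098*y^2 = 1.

(x, y) = (5456897, 119136)

First expand sqrt(2098) as a continued fraction. With x_i = (sqrt(2098) + m_i)/d_i and (m_0, d_0) = (0, 1): a_0 = floor(sqrt(2098)) = 45, since 45^2 = 2025 <= 2098 < 2116 = 46^2.
Iterate m_{i+1} = d_i*a_i - m_i, d_{i+1} = (2098 - m_{i+1}^2)/d_i, a_{i+1} = floor((a_0 + m_{i+1})/d_{i+1}):
  m_1 = 1*45 - 0 = 45, d_1 = (2098 - 45^2)/1 = 73/1 = 73, a_1 = floor((45 + 45)/73) = 1.
  m_2 = 73*1 - 45 = 28, d_2 = (2098 - 28^2)/73 = 1314/73 = 18, a_2 = floor((45 + 28)/18) = 4.
  m_3 = 18*4 - 28 = 44, d_3 = (2098 - 44^2)/18 = 162/18 = 9, a_3 = floor((45 + 44)/9) = 9.
  m_4 = 9*9 - 44 = 37, d_4 = (2098 - 37^2)/9 = 729/9 = 81, a_4 = floor((45 + 37)/81) = 1.
  m_5 = 81*1 - 37 = 44, d_5 = (2098 - 44^2)/81 = 162/81 = 2, a_5 = floor((45 + 44)/2) = 44.
  m_6 = 2*44 - 44 = 44, d_6 = (2098 - 44^2)/2 = 162/2 = 81, a_6 = floor((45 + 44)/81) = 1.
  m_7 = 81*1 - 44 = 37, d_7 = (2098 - 37^2)/81 = 729/81 = 9, a_7 = floor((45 + 37)/9) = 9.
  m_8 = 9*9 - 37 = 44, d_8 = (2098 - 44^2)/9 = 162/9 = 18, a_8 = floor((45 + 44)/18) = 4.
  m_9 = 18*4 - 44 = 28, d_9 = (2098 - 28^2)/18 = 1314/18 = 73, a_9 = floor((45 + 28)/73) = 1.
  m_10 = 73*1 - 28 = 45, d_10 = (2098 - 45^2)/73 = 73/73 = 1, a_10 = floor((45 + 45)/1) = 90.
  m_11 = 1*90 - 45 = 45, d_11 = (2098 - 45^2)/1 = 73/1 = 73: (m_11, d_11) = (m_1, d_1) = (45, 73), so from here the quotients repeat a_1, ..., a_10; the period length is 10.
So sqrt(2098) = [45; (1, 4, 9, 1, 44, 1, 9, 4, 1, 90)] with period length k = 10.
k is even, so the fundamental solution of x^2 - 2098y^2 = 1 is (p_{k-1}, q_{k-1}) = (p_9, q_9); compute convergents through index 9.
Convergents (p_i = a_i*p_{i-1} + p_{i-2}, q_i = a_i*q_{i-1} + q_{i-2} with p_{-2}=0, p_{-1}=1, q_{-2}=1, q_{-1}=0):
  i=0: a_0=45, p_0 = 45*1 + 0 = 45, q_0 = 45*0 + 1 = 1.
  i=1: a_1=1, p_1 = 1*45 + 1 = 46, q_1 = 1*1 + 0 = 1.
  i=2: a_2=4, p_2 = 4*46 + 45 = 229, q_2 = 4*1 + 1 = 5.
  i=3: a_3=9, p_3 = 9*229 + 46 = 2107, q_3 = 9*5 + 1 = 46.
  i=4: a_4=1, p_4 = 1*2107 + 229 = 2336, q_4 = 1*46 + 5 = 51.
  i=5: a_5=44, p_5 = 44*2336 + 2107 = 104891, q_5 = 44*51 + 46 = 2290.
  i=6: a_6=1, p_6 = 1*104891 + 2336 = 107227, q_6 = 1*2290 + 51 = 2341.
  i=7: a_7=9, p_7 = 9*107227 + 104891 = 1069934, q_7 = 9*2341 + 2290 = 23359.
  i=8: a_8=4, p_8 = 4*1069934 + 107227 = 4386963, q_8 = 4*23359 + 2341 = 95777.
  i=9: a_9=1, p_9 = 1*4386963 + 1069934 = 5456897, q_9 = 1*95777 + 23359 = 119136.
Check: 5456897^2 - 2098*119136^2 = 29777724868609 - 29777724868608 = 1, so (x, y) = (5456897, 119136) solves the equation, and by the theorem it is the least positive solution.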